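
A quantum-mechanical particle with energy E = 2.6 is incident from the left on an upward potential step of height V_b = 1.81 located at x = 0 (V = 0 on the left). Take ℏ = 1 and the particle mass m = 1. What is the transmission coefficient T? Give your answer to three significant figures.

The wavenumbers are k₁ = √(2mE)/ℏ = 2.280 on the left and k₂ = √(2m(E − V_b))/ℏ = 1.257 on the right.
Continuity of ψ and ψ′ at the step yields the reflection amplitude r = (k₁ − k₂)/(k₁ + k₂) = 0.2893; thus R = |r|² = 0.08370, T = 0.9163.

T = 0.916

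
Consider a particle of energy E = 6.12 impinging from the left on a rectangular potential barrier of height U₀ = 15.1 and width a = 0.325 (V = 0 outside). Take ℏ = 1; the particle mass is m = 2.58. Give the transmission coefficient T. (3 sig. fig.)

E < U₀: inside the barrier ψ ∝ e^{±κx} with κ = √(2m(U₀ − E))/ℏ = 6.807.
κa = 2.212, sinh(κa) = 4.514.
Matching ψ, ψ′ at both faces gives T = [1 + U₀² sinh²(κa) / (4E(U₀ − E))]⁻¹ = 1/22.13 = 0.0452.

T = 0.0452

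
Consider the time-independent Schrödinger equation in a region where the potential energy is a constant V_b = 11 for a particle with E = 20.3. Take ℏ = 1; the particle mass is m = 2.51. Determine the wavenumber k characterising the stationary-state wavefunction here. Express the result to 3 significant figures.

k = 6.83

With E > V_b the solution is oscillatory, ψ ∝ e^{±ikx} with k = √(2m(E − V_b))/ℏ.
k = √(2 × 2.51 × 9.3) = 6.833.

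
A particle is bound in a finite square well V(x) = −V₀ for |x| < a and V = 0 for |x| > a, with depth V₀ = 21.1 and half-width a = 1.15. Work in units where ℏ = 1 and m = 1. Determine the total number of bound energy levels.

N = 5

The dimensionless depth is z₀ = a√(2mV₀)/ℏ = 1.15 × √(42.20) = 7.471.
A new bound state (alternating even/odd) appears each time z₀ passes a multiple of π/2, so N = ⌊2z₀/π⌋ + 1 = ⌊4.756⌋ + 1 = 5.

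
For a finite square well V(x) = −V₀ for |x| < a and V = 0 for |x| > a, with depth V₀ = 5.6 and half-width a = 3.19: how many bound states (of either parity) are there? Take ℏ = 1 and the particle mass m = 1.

N = 7

The dimensionless depth is z₀ = a√(2mV₀)/ℏ = 3.19 × √(11.20) = 10.68.
The even/odd transcendental equations gain one root per π/2 in z₀, giving N = 1 + ⌊2z₀/π⌋ = 1 + ⌊6.796⌋ = 7.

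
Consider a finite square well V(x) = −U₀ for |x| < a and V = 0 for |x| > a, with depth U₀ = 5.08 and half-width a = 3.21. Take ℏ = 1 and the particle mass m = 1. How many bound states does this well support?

N = 7

Define the well-strength parameter z₀ = (a/ℏ)√(2mU₀) = 3.21 × √(2·1·5.08) = 10.23.
The even/odd transcendental equations gain one root per π/2 in z₀, giving N = 1 + ⌊2z₀/π⌋ = 1 + ⌊6.514⌋ = 7.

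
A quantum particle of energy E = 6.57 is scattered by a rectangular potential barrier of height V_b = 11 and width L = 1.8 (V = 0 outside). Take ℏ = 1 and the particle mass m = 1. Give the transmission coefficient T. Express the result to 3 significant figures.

T = 0.0000854

Since E < V_b the interior solution is evanescent with decay constant κ = √(2m(V_b − E))/ℏ = 2.977.
κL = 5.358, sinh(κL) = 106.1.
The exact tunnelling result is T⁻¹ = 1 + V_b² sinh²(κL) / [4E(V_b − E)] = 11710, so T = 0.0000854.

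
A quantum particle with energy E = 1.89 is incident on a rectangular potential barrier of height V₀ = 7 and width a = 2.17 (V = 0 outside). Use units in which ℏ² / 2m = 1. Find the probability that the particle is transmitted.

T = 0.000173

E < V₀: inside the barrier ψ ∝ e^{±κx} with κ = √(2m(V₀ − E))/ℏ = 2.261.
κa = 4.905, sinh(κa) = 67.50.
The exact tunnelling result is T⁻¹ = 1 + V₀² sinh²(κa) / [4E(V₀ − E)] = 5780, so T = 0.000173.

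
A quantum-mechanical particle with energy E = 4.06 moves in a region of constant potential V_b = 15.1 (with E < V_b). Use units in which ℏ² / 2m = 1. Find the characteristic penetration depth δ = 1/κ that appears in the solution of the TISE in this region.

Since E < V_b the TISE in this region is ψ'' = κ²ψ with κ = √(2m(V_b − E))/ℏ.
κ = √(2 × 0.5 × 11.04) = 3.323. The penetration depth is δ = 1/κ = 0.301.

δ = 0.301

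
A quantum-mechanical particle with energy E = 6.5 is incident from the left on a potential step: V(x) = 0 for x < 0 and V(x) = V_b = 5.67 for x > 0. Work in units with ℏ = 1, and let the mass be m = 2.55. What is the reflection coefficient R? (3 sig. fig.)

On each side the TISE gives plane waves with k = √(2m(E − V))/ℏ: k₁ = √(2·2.55·6.5) = 5.758, k₂ = √(2·2.55·0.83) = 2.057.
Continuity of ψ and ψ′ at the step yields the reflection amplitude r = (k₁ − k₂)/(k₁ + k₂) = 0.4735; thus R = |r|² = 0.2242, T = 0.7758.

R = 0.224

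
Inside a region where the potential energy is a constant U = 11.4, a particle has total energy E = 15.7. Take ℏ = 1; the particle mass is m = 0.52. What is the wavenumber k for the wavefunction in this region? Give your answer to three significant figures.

k = 2.11

With E > U the solution is oscillatory, ψ ∝ e^{±ikx} with k = √(2m(E − U))/ℏ.
k = √(2 × 0.52 × 4.3) = 2.115.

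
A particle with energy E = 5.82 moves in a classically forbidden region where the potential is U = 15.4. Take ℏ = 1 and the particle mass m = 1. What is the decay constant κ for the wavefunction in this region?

Since E < U the TISE in this region is ψ'' = κ²ψ with κ = √(2m(U − E))/ℏ.
κ = √(2 × 1 × 9.58) = 4.377.

κ = 4.38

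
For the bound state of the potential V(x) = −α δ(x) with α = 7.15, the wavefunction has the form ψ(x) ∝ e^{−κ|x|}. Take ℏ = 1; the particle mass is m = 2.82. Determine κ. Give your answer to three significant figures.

κ = 20.2

Integrating the TISE across x = 0 gives the cusp condition ψ'(0⁺) − ψ'(0⁻) = −(2mα/ℏ²)ψ(0).
With ψ ∝ e^{−κ|x|} this yields −2κ = −2mα/ℏ², so κ = mα/ℏ² = 20.16.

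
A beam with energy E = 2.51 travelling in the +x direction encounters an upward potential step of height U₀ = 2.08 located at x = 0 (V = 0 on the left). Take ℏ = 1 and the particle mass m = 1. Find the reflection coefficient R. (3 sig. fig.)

The wavenumbers are k₁ = √(2mE)/ℏ = 2.241 on the left and k₂ = √(2m(E − U₀))/ℏ = 0.9274 on the right.
Matching ψ and ψ′ at x = 0 gives r = (k₁ − k₂)/(k₁ + k₂), so R = r² = 0.1718 and T = 1 − R = 0.8282.

R = 0.172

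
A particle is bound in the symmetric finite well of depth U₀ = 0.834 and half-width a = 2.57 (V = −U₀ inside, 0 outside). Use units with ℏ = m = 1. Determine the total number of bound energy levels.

N = 3

Define the well-strength parameter z₀ = (a/ℏ)√(2mU₀) = 2.57 × √(2·1·0.834) = 3.319.
The even/odd transcendental equations gain one root per π/2 in z₀, giving N = 1 + ⌊2z₀/π⌋ = 1 + ⌊2.113⌋ = 3.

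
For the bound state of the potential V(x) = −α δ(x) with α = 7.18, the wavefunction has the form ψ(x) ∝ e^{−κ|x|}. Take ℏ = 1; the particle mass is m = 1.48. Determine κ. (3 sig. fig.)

κ = 10.6

Integrate −(ℏ²/2m)ψ'' − αδ(x)ψ = Eψ from −ε to +ε: the ψ'' term gives ψ'(0⁺) − ψ'(0⁻) and the δ term gives −(2mα/ℏ²)ψ(0).
With ψ ∝ e^{−κ|x|} this yields −2κ = −2mα/ℏ², so κ = mα/ℏ² = 10.63.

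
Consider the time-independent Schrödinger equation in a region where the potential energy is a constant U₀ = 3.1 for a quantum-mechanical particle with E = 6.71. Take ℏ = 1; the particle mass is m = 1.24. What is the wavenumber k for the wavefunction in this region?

k = 2.99

With E > U₀ the solution is oscillatory, ψ ∝ e^{±ikx} with k = √(2m(E − U₀))/ℏ.
k = √(2 × 1.24 × 3.61) = 2.992.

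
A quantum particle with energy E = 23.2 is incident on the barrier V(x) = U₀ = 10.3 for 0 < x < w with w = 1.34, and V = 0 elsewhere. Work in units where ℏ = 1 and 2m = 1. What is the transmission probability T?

Above the barrier the interior wavenumber is k₂ = √(2m(E − U₀))/ℏ = 3.592, giving phase k₂w = 4.813.
T = [1 + U₀² sin²(k₂w) / (4E(E − U₀))]⁻¹ = 1/1.088 = 0.919.

T = 0.919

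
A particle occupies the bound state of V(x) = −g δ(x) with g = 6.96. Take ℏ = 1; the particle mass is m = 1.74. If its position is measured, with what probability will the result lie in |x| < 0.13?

The normalised bound state is ψ = √κ e^{−κ|x|} with κ = mg/ℏ² = 12.11.
P(|x| < d) = ∫_{−d}^{d} κ e^{−2κ|x|} dx = 1 − e^{−2κd} = 1 − e^{−3.149} = 0.9571.

P = 0.957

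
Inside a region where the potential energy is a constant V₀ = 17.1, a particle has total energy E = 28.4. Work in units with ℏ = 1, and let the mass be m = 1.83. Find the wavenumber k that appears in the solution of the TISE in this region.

k = 6.43

With E > V₀ the solution is oscillatory, ψ ∝ e^{±ikx} with k = √(2m(E − V₀))/ℏ.
k = √(2 × 1.83 × 11.3) = 6.431.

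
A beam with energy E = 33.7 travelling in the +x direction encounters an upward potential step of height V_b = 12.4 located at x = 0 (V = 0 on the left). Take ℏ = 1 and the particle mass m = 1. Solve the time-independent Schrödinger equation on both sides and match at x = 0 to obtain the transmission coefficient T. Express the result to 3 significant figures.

T = 0.987

On each side the TISE gives plane waves with k = √(2m(E − V))/ℏ: k₁ = √(2·1·33.7) = 8.210, k₂ = √(2·1·21.3) = 6.527.
Continuity of ψ and ψ′ at the step yields the reflection amplitude r = (k₁ − k₂)/(k₁ + k₂) = 0.1142; thus R = |r|² = 0.01304, T = 0.9870.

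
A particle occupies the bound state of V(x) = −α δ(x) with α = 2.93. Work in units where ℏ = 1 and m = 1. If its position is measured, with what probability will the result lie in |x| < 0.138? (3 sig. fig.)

The normalised bound state is ψ = √κ e^{−κ|x|} with κ = mα/ℏ² = 2.930.
P(|x| < d) = ∫_{−d}^{d} κ e^{−2κ|x|} dx = 1 − e^{−2κd} = 1 − e^{−0.8087} = 0.5546.

P = 0.555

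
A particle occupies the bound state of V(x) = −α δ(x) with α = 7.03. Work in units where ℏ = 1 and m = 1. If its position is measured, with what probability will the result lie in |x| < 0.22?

P = 0.955

The normalised bound state is ψ = √κ e^{−κ|x|} with κ = mα/ℏ² = 7.030.
P(|x| < d) = ∫_{−d}^{d} κ e^{−2κ|x|} dx = 1 − e^{−2κd} = 1 − e^{−3.093} = 0.9546.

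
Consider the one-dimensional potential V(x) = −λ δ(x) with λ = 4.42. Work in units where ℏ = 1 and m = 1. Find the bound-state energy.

For x ≠ 0 the bound state is ψ ∝ e^{−κ|x|}; integrating the TISE across the delta gives the cusp condition 2κ = 2mλ/ℏ², so κ = 4.420.
Then E = −ℏ²κ²/(2m) = −mλ²/(2ℏ²) = -9.768.

E = -9.77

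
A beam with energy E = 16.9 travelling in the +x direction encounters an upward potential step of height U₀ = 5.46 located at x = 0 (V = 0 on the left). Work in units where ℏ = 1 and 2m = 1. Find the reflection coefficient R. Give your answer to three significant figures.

The wavenumbers are k₁ = √(2mE)/ℏ = 4.111 on the left and k₂ = √(2m(E − U₀))/ℏ = 3.382 on the right.
Continuity of ψ and ψ′ at the step yields the reflection amplitude r = (k₁ − k₂)/(k₁ + k₂) = 0.09724; thus R = |r|² = 0.009456, T = 0.9905.

R = 0.00946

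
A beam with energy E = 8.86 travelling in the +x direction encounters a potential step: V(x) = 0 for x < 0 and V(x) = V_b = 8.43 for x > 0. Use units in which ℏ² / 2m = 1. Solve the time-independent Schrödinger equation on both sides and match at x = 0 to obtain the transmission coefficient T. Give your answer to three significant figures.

T = 0.592

The wavenumbers are k₁ = √(2mE)/ℏ = 2.977 on the left and k₂ = √(2m(E − V_b))/ℏ = 0.6557 on the right.
Continuity of ψ and ψ′ at the step yields the reflection amplitude r = (k₁ − k₂)/(k₁ + k₂) = 0.6389; thus R = |r|² = 0.4082, T = 0.5918.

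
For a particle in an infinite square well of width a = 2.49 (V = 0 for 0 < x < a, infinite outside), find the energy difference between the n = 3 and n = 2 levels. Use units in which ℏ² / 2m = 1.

E_n = n²π²ℏ²/(2ma²), so ΔE = (3² − 2²) π²ℏ²/(2ma²).
ΔE = 5 × π² / (2 × 0.5 × 2.49²) = 7.959.

ΔE = 7.96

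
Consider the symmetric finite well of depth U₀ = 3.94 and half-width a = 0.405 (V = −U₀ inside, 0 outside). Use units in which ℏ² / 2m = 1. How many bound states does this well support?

N = 1

The dimensionless depth is z₀ = a√(2mU₀)/ℏ = 0.405 × √(3.940) = 0.8039.
The even/odd transcendental equations gain one root per π/2 in z₀, giving N = 1 + ⌊2z₀/π⌋ = 1 + ⌊0.5118⌋ = 1.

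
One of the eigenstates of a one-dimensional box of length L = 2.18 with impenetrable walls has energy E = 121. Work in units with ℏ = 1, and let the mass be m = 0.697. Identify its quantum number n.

n = 9

For an infinite well E_n = n²π²ℏ²/(2mL²), so n = (L/πℏ)√(2mE).
n = (2.18/π) × √(2 × 0.697 × 121) = 9.012 → n = 9.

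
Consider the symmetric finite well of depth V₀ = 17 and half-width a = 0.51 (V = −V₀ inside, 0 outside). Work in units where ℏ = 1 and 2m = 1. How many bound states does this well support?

The dimensionless depth is z₀ = a√(2mV₀)/ℏ = 0.51 × √(17.00) = 2.103.
The even/odd transcendental equations gain one root per π/2 in z₀, giving N = 1 + ⌊2z₀/π⌋ = 1 + ⌊1.339⌋ = 2.

N = 2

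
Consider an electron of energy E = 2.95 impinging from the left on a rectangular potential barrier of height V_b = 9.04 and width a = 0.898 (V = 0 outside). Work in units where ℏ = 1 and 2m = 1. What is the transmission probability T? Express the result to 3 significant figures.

E < V_b: inside the barrier ψ ∝ e^{±κx} with κ = √(2m(V_b − E))/ℏ = 2.468.
κa = 2.216, sinh(κa) = 4.531.
The exact tunnelling result is T⁻¹ = 1 + V_b² sinh²(κa) / [4E(V_b − E)] = 24.35, so T = 0.0411.

T = 0.0411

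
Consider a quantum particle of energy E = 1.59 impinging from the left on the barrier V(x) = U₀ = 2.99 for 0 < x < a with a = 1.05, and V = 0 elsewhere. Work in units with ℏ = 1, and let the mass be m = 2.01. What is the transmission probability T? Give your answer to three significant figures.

Since E < U₀ the interior solution is evanescent with decay constant κ = √(2m(U₀ − E))/ℏ = 2.372.
κa = 2.491, sinh(κa) = 5.995.
The exact tunnelling result is T⁻¹ = 1 + U₀² sinh²(κa) / [4E(U₀ − E)] = 37.09, so T = 0.0270.

T = 0.0270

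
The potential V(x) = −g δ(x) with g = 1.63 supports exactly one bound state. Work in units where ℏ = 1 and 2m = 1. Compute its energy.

For x ≠ 0 the bound state is ψ ∝ e^{−κ|x|}; integrating the TISE across the delta gives the cusp condition 2κ = 2mg/ℏ², so κ = 0.8150.
Then E = −ℏ²κ²/(2m) = −mg²/(2ℏ²) = -0.6642.

E = -0.664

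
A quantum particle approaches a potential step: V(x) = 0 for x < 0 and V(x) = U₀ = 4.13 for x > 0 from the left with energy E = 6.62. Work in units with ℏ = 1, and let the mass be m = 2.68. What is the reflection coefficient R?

The wavenumbers are k₁ = √(2mE)/ℏ = 5.957 on the left and k₂ = √(2m(E − U₀))/ℏ = 3.653 on the right.
Continuity of ψ and ψ′ at the step yields the reflection amplitude r = (k₁ − k₂)/(k₁ + k₂) = 0.2397; thus R = |r|² = 0.05745, T = 0.9425.

R = 0.0575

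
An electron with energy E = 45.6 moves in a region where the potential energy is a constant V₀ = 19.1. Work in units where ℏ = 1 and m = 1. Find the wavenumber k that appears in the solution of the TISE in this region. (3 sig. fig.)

With E > V₀ the solution is oscillatory, ψ ∝ e^{±ikx} with k = √(2m(E − V₀))/ℏ.
k = √(2 × 1 × 26.5) = 7.280.

k = 7.28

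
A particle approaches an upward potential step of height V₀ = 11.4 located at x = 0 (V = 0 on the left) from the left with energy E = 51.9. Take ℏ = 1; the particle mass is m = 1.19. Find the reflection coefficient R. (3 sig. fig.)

R = 0.00383

On each side the TISE gives plane waves with k = √(2m(E − V))/ℏ: k₁ = √(2·1.19·51.9) = 11.11, k₂ = √(2·1.19·40.5) = 9.818.
Continuity of ψ and ψ′ at the step yields the reflection amplitude r = (k₁ − k₂)/(k₁ + k₂) = 0.06192; thus R = |r|² = 0.003835, T = 0.9962.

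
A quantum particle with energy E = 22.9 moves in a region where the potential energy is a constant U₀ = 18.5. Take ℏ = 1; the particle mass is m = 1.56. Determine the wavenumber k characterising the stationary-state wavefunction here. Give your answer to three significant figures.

k = 3.71

With E > U₀ the solution is oscillatory, ψ ∝ e^{±ikx} with k = √(2m(E − U₀))/ℏ.
k = √(2 × 1.56 × 4.4) = 3.705.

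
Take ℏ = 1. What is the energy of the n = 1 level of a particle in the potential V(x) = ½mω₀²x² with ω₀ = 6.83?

The oscillator eigenvalues are E_n = ℏω₀(n + ½), so E_1 = 6.83 × 1.5 = 10.25.

E = 10.2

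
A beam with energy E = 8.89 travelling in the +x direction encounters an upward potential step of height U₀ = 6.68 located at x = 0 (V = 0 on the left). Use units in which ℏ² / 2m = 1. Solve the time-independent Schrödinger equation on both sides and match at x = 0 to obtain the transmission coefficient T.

T = 0.888

The wavenumbers are k₁ = √(2mE)/ℏ = 2.982 on the left and k₂ = √(2m(E − U₀))/ℏ = 1.487 on the right.
Matching ψ and ψ′ at x = 0 gives r = (k₁ − k₂)/(k₁ + k₂), so R = r² = 0.1119 and T = 1 − R = 0.8881.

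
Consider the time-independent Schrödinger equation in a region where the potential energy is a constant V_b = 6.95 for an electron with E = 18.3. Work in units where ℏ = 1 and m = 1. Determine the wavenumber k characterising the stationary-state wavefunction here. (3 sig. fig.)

With E > V_b the solution is oscillatory, ψ ∝ e^{±ikx} with k = √(2m(E − V_b))/ℏ.
k = √(2 × 1 × 11.35) = 4.764.

k = 4.76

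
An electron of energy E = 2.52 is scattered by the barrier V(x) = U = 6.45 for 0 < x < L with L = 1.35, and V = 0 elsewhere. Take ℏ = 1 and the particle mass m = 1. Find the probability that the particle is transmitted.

E < U: inside the barrier ψ ∝ e^{±κx} with κ = √(2m(U − E))/ℏ = 2.804.
κL = 3.785, sinh(κL) = 22.00.
Matching ψ, ψ′ at both faces gives T = [1 + U² sinh²(κL) / (4E(U − E))]⁻¹ = 1/509.4 = 0.00196.

T = 0.00196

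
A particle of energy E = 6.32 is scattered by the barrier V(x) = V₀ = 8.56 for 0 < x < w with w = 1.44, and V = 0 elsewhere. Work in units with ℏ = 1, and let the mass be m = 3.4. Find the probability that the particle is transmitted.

E < V₀: inside the barrier ψ ∝ e^{±κx} with κ = √(2m(V₀ − E))/ℏ = 3.903.
κw = 5.620, sinh(κw) = 138.0.
The exact tunnelling result is T⁻¹ = 1 + V₀² sinh²(κw) / [4E(V₀ − E)] = 24630, so T = 0.0000406.

T = 0.0000406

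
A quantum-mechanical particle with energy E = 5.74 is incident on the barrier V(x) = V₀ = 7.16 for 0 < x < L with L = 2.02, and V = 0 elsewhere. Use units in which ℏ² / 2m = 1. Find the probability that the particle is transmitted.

E < V₀: inside the barrier ψ ∝ e^{±κx} with κ = √(2m(V₀ − E))/ℏ = 1.192.
κL = 2.407, sinh(κL) = 5.506.
The exact tunnelling result is T⁻¹ = 1 + V₀² sinh²(κL) / [4E(V₀ − E)] = 48.67, so T = 0.0205.

T = 0.0205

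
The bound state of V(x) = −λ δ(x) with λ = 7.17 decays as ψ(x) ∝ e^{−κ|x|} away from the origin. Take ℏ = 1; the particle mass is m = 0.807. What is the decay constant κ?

κ = 5.79

Integrate −(ℏ²/2m)ψ'' − λδ(x)ψ = Eψ from −ε to +ε: the ψ'' term gives ψ'(0⁺) − ψ'(0⁻) and the δ term gives −(2mλ/ℏ²)ψ(0).
With ψ ∝ e^{−κ|x|} this yields −2κ = −2mλ/ℏ², so κ = mλ/ℏ² = 5.786.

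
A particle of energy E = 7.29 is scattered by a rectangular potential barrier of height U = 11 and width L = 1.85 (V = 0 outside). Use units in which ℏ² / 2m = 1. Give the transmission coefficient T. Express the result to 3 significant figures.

Since E < U the interior solution is evanescent with decay constant κ = √(2m(U − E))/ℏ = 1.926.
κL = 3.563, sinh(κL) = 17.63.
Matching ψ, ψ′ at both faces gives T = [1 + U² sinh²(κL) / (4E(U − E))]⁻¹ = 1/348.5 = 0.00287.

T = 0.00287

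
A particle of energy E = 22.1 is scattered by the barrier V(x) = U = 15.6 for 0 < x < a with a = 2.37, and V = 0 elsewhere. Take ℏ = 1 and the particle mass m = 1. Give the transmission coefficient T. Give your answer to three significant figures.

E > U: inside the barrier k₂ = √(2m(E − U))/ℏ = 3.606, k₂a = 8.545.
T = [1 + U² sin²(k₂a) / (4E(E − U))]⁻¹ = 1/1.251 = 0.799.

T = 0.799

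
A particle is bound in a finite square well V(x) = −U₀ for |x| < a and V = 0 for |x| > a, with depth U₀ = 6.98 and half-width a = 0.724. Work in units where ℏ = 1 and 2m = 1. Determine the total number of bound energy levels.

N = 2

The dimensionless depth is z₀ = a√(2mU₀)/ℏ = 0.724 × √(6.980) = 1.913.
A new bound state (alternating even/odd) appears each time z₀ passes a multiple of π/2, so N = ⌊2z₀/π⌋ + 1 = ⌊1.218⌋ + 1 = 2.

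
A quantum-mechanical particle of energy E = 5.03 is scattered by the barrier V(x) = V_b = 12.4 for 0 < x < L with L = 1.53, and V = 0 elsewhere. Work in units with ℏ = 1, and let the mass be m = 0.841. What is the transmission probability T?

E < V_b: inside the barrier ψ ∝ e^{±κx} with κ = √(2m(V_b − E))/ℏ = 3.521.
κL = 5.387, sinh(κL) = 109.3.
The exact tunnelling result is T⁻¹ = 1 + V_b² sinh²(κL) / [4E(V_b − E)] = 12380, so T = 0.0000808.

T = 0.0000808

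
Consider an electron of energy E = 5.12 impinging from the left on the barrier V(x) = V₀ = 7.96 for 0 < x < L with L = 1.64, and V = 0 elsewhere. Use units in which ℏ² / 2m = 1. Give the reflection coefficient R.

E < V₀: inside the barrier ψ ∝ e^{±κx} with κ = √(2m(V₀ − E))/ℏ = 1.685.
κL = 2.764, sinh(κL) = 7.898.
Matching ψ, ψ′ at both faces gives T = [1 + V₀² sinh²(κL) / (4E(V₀ − E))]⁻¹ = 1/68.96 = 0.0145.
R = 1 − T = 0.985.

R = 0.985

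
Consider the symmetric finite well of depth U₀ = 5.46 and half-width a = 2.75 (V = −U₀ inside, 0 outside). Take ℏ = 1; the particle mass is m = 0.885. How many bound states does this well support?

The dimensionless depth is z₀ = a√(2mU₀)/ℏ = 2.75 × √(9.664) = 8.549.
A new bound state (alternating even/odd) appears each time z₀ passes a multiple of π/2, so N = ⌊2z₀/π⌋ + 1 = ⌊5.442⌋ + 1 = 6.

N = 6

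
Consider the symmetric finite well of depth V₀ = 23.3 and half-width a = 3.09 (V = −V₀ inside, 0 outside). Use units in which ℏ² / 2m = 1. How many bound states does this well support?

N = 10

The dimensionless depth is z₀ = a√(2mV₀)/ℏ = 3.09 × √(23.30) = 14.92.
A new bound state (alternating even/odd) appears each time z₀ passes a multiple of π/2, so N = ⌊2z₀/π⌋ + 1 = ⌊9.495⌋ + 1 = 10.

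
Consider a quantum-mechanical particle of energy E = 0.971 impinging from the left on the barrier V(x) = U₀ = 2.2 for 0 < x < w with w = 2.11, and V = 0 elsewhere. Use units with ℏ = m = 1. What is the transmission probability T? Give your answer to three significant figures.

T = 0.00527

E < U₀: inside the barrier ψ ∝ e^{±κx} with κ = √(2m(U₀ − E))/ℏ = 1.568.
κw = 3.308, sinh(κw) = 13.65.
Matching ψ, ψ′ at both faces gives T = [1 + U₀² sinh²(κw) / (4E(U₀ − E))]⁻¹ = 1/189.9 = 0.00527.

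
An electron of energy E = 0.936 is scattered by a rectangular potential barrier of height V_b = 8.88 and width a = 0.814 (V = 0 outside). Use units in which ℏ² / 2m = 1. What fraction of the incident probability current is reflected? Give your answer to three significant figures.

R = 0.985

E < V_b: inside the barrier ψ ∝ e^{±κx} with κ = √(2m(V_b − E))/ℏ = 2.819.
κa = 2.294, sinh(κa) = 4.908.
The exact tunnelling result is T⁻¹ = 1 + V_b² sinh²(κa) / [4E(V_b − E)] = 64.87, so T = 0.0154.
R = 1 − T = 0.985.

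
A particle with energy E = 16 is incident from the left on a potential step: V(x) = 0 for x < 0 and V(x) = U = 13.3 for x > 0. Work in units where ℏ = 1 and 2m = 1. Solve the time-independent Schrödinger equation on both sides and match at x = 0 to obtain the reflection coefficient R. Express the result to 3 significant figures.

R = 0.174

The wavenumbers are k₁ = √(2mE)/ℏ = 4.000 on the left and k₂ = √(2m(E − U))/ℏ = 1.643 on the right.
Matching ψ and ψ′ at x = 0 gives r = (k₁ − k₂)/(k₁ + k₂), so R = r² = 0.1744 and T = 1 − R = 0.8256.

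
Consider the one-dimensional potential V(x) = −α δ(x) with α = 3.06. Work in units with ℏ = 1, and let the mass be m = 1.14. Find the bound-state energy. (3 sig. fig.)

For x ≠ 0 the bound state is ψ ∝ e^{−κ|x|}; integrating the TISE across the delta gives the cusp condition 2κ = 2mα/ℏ², so κ = 3.488.
Then E = −ℏ²κ²/(2m) = −mα²/(2ℏ²) = -5.337.

E = -5.34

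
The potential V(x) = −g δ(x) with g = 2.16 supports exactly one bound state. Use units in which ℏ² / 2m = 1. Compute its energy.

E = -1.17

The bound state is ψ(x) = √κ e^{−κ|x|}. The derivative jump ψ'(0⁺) − ψ'(0⁻) = −(2mg/ℏ²)ψ(0) fixes κ = mg/ℏ² = 1.080.
Then E = −ℏ²κ²/(2m) = −mg²/(2ℏ²) = -1.166.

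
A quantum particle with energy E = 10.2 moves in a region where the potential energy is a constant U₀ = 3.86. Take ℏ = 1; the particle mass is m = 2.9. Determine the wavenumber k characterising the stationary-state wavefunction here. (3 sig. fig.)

k = 6.06

With E > U₀ the solution is oscillatory, ψ ∝ e^{±ikx} with k = √(2m(E − U₀))/ℏ.
k = √(2 × 2.9 × 6.34) = 6.064.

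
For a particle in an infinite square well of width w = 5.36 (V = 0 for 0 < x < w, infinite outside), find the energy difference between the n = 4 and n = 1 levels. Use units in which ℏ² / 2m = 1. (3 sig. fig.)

ΔE = 5.15

E_n = n²π²ℏ²/(2mw²), so ΔE = (4² − 1²) π²ℏ²/(2mw²).
ΔE = 15 × π² / (2 × 0.5 × 5.36²) = 5.153.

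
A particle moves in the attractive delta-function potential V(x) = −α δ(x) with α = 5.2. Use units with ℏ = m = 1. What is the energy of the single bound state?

E = -13.5

For x ≠ 0 the bound state is ψ ∝ e^{−κ|x|}; integrating the TISE across the delta gives the cusp condition 2κ = 2mα/ℏ², so κ = 5.200.
Then E = −ℏ²κ²/(2m) = −mα²/(2ℏ²) = -13.52.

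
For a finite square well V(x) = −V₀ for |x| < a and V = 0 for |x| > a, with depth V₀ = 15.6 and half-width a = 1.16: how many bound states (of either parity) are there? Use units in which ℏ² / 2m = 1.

N = 3

Define the well-strength parameter z₀ = (a/ℏ)√(2mV₀) = 1.16 × √(2·0.5·15.6) = 4.582.
A new bound state (alternating even/odd) appears each time z₀ passes a multiple of π/2, so N = ⌊2z₀/π⌋ + 1 = ⌊2.917⌋ + 1 = 3.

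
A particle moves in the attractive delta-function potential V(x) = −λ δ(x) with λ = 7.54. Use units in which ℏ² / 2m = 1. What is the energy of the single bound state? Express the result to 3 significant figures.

E = -14.2

For x ≠ 0 the bound state is ψ ∝ e^{−κ|x|}; integrating the TISE across the delta gives the cusp condition 2κ = 2mλ/ℏ², so κ = 3.770.
Then E = −ℏ²κ²/(2m) = −mλ²/(2ℏ²) = -14.21.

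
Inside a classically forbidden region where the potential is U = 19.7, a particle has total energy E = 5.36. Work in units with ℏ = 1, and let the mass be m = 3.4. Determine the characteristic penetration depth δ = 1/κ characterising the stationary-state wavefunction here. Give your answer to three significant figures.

Since E < U the TISE in this region is ψ'' = κ²ψ with κ = √(2m(U − E))/ℏ.
κ = √(2 × 3.4 × 14.34) = 9.875. The penetration depth is δ = 1/κ = 0.101.

δ = 0.101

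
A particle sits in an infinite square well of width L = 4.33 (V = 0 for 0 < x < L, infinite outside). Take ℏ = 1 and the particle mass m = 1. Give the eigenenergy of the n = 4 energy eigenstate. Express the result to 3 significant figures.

E = 4.21

Requiring ψ(0) = ψ(L) = 0 quantises k = nπ/L, hence E_n = ℏ²k²/2m = n²π²ℏ²/(2mL²).
E_4 = 4² × π² / (2 × 1 × 4.33²) = 4.211.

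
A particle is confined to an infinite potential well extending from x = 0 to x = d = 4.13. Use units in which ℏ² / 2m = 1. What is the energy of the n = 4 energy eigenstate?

The infinite-well eigenfunctions ψ_n = √(2/d) sin(nπx/d) vanish at both walls, giving E_n = n²π²ℏ²/(2md²).
E_4 = 4² × π² / (2 × 0.5 × 4.13²) = 9.258.

E = 9.26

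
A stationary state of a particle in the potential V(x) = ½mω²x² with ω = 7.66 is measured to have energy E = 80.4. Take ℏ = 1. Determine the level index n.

Invert E_n = (n + ½)ℏω: n = E/ℏω − ½ = 9.996, so n = 10.

n = 10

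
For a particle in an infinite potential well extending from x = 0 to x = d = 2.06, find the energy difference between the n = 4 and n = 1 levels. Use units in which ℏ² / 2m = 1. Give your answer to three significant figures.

ΔE = 34.9

E_n = n²π²ℏ²/(2md²), so ΔE = (4² − 1²) π²ℏ²/(2md²).
ΔE = 15 × π² / (2 × 0.5 × 2.06²) = 34.89.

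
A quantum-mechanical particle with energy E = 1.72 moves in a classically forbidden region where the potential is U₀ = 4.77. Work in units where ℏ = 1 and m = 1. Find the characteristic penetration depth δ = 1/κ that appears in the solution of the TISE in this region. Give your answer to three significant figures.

Since E < U₀ the TISE in this region is ψ'' = κ²ψ with κ = √(2m(U₀ − E))/ℏ.
κ = √(2 × 1 × 3.05) = 2.470. The penetration depth is δ = 1/κ = 0.405.

δ = 0.405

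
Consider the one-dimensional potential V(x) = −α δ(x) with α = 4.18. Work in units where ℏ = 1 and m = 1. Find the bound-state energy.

For x ≠ 0 the bound state is ψ ∝ e^{−κ|x|}; integrating the TISE across the delta gives the cusp condition 2κ = 2mα/ℏ², so κ = 4.180.
Then E = −ℏ²κ²/(2m) = −mα²/(2ℏ²) = -8.736.

E = -8.74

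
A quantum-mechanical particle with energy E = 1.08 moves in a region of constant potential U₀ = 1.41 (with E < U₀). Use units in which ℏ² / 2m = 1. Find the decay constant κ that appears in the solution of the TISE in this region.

Since E < U₀ the TISE in this region is ψ'' = κ²ψ with κ = √(2m(U₀ − E))/ℏ.
κ = √(2 × 0.5 × 0.33) = 0.5745.

κ = 0.574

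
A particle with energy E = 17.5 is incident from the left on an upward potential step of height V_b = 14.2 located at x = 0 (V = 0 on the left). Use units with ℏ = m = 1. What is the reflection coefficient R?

R = 0.156

On each side the TISE gives plane waves with k = √(2m(E − V))/ℏ: k₁ = √(2·1·17.5) = 5.916, k₂ = √(2·1·3.3) = 2.569.
Matching ψ and ψ′ at x = 0 gives r = (k₁ − k₂)/(k₁ + k₂), so R = r² = 0.1556 and T = 1 − R = 0.8444.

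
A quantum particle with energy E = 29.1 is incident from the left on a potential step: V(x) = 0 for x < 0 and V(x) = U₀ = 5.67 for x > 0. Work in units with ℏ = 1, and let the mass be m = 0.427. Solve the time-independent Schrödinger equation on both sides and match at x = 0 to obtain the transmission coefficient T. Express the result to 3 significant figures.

The wavenumbers are k₁ = √(2mE)/ℏ = 4.985 on the left and k₂ = √(2m(E − U₀))/ℏ = 4.473 on the right.
Continuity of ψ and ψ′ at the step yields the reflection amplitude r = (k₁ − k₂)/(k₁ + k₂) = 0.05413; thus R = |r|² = 0.002930, T = 0.9971.

T = 0.997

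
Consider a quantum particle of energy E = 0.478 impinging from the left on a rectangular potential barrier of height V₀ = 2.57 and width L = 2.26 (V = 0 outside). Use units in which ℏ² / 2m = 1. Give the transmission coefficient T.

T = 0.00351

Since E < V₀ the interior solution is evanescent with decay constant κ = √(2m(V₀ − E))/ℏ = 1.446.
κL = 3.269, sinh(κL) = 13.12.
The exact tunnelling result is T⁻¹ = 1 + V₀² sinh²(κL) / [4E(V₀ − E)] = 285.3, so T = 0.00351.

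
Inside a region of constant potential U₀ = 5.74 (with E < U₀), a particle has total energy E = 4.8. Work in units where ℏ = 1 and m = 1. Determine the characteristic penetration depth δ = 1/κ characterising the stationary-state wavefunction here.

Since E < U₀ the TISE in this region is ψ'' = κ²ψ with κ = √(2m(U₀ − E))/ℏ.
κ = √(2 × 1 × 0.94) = 1.371. The penetration depth is δ = 1/κ = 0.729.

δ = 0.729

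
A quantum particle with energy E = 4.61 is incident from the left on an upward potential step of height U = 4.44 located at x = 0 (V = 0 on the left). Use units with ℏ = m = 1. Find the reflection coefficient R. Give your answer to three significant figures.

R = 0.459

The wavenumbers are k₁ = √(2mE)/ℏ = 3.036 on the left and k₂ = √(2m(E − U))/ℏ = 0.5831 on the right.
Continuity of ψ and ψ′ at the step yields the reflection amplitude r = (k₁ − k₂)/(k₁ + k₂) = 0.6778; thus R = |r|² = 0.4594, T = 0.5406.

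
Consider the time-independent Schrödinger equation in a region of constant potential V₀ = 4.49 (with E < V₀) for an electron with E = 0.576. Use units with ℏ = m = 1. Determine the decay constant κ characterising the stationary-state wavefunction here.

Since E < V₀ the TISE in this region is ψ'' = κ²ψ with κ = √(2m(V₀ − E))/ℏ.
κ = √(2 × 1 × 3.914) = 2.798.

κ = 2.80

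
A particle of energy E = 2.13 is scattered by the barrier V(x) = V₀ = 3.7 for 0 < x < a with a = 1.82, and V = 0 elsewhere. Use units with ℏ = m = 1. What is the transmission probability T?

T = 0.00616

Since E < V₀ the interior solution is evanescent with decay constant κ = √(2m(V₀ − E))/ℏ = 1.772.
κa = 3.225, sinh(κa) = 12.56.
The exact tunnelling result is T⁻¹ = 1 + V₀² sinh²(κa) / [4E(V₀ − E)] = 162.4, so T = 0.00616.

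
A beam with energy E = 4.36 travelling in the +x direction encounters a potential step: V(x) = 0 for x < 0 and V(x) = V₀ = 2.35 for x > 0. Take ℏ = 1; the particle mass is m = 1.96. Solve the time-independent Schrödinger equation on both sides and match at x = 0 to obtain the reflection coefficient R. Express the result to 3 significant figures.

On each side the TISE gives plane waves with k = √(2m(E − V))/ℏ: k₁ = √(2·1.96·4.36) = 4.134, k₂ = √(2·1.96·2.01) = 2.807.
Matching ψ and ψ′ at x = 0 gives r = (k₁ − k₂)/(k₁ + k₂), so R = r² = 0.03656 and T = 1 − R = 0.9634.

R = 0.0366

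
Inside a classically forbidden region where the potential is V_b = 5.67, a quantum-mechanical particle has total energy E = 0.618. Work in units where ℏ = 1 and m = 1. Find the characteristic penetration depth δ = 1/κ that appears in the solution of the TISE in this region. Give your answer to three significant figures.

δ = 0.315

Since E < V_b the TISE in this region is ψ'' = κ²ψ with κ = √(2m(V_b − E))/ℏ.
κ = √(2 × 1 × 5.052) = 3.179. The penetration depth is δ = 1/κ = 0.315.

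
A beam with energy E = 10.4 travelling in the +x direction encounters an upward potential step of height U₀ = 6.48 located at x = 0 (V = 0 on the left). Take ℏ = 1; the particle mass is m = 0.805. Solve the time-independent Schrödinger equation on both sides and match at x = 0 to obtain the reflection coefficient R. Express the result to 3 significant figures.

The wavenumbers are k₁ = √(2mE)/ℏ = 4.092 on the left and k₂ = √(2m(E − U₀))/ℏ = 2.512 on the right.
Continuity of ψ and ψ′ at the step yields the reflection amplitude r = (k₁ − k₂)/(k₁ + k₂) = 0.2392; thus R = |r|² = 0.05722, T = 0.9428.

R = 0.0572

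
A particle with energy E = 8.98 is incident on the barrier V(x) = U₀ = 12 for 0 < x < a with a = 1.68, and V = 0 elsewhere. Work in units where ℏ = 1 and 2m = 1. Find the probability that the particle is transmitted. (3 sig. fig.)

T = 0.00875

Since E < U₀ the interior solution is evanescent with decay constant κ = √(2m(U₀ − E))/ℏ = 1.738.
κa = 2.920, sinh(κa) = 9.239.
Matching ψ, ψ′ at both faces gives T = [1 + U₀² sinh²(κa) / (4E(U₀ − E))]⁻¹ = 1/114.3 = 0.00875.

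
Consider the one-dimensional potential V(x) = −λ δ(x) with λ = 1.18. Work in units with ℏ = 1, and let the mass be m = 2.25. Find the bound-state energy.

The bound state is ψ(x) = √κ e^{−κ|x|}. The derivative jump ψ'(0⁺) − ψ'(0⁻) = −(2mλ/ℏ²)ψ(0) fixes κ = mλ/ℏ² = 2.655.
Then E = −ℏ²κ²/(2m) = −mλ²/(2ℏ²) = -1.566.

E = -1.57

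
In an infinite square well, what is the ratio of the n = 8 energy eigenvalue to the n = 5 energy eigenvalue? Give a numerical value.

E_n = n²π²ℏ²/(2mL²) so the ratio is n₂²/n₁² = 64/25 = 2.56.

2.56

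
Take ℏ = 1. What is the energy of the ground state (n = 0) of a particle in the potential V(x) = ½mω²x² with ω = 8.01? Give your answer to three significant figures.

E = 4.01

Using E_n = (n + ½)ℏω: E_0 = 0.5 × 8.01 = 4.005.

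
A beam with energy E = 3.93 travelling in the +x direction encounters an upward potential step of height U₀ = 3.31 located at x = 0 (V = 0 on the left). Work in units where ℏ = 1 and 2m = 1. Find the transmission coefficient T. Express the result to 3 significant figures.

T = 0.814

The wavenumbers are k₁ = √(2mE)/ℏ = 1.982 on the left and k₂ = √(2m(E − U₀))/ℏ = 0.7874 on the right.
Matching ψ and ψ′ at x = 0 gives r = (k₁ − k₂)/(k₁ + k₂), so R = r² = 0.1861 and T = 1 − R = 0.8139.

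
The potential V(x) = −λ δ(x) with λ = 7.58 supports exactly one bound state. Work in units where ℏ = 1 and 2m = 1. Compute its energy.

E = -14.4

For x ≠ 0 the bound state is ψ ∝ e^{−κ|x|}; integrating the TISE across the delta gives the cusp condition 2κ = 2mλ/ℏ², so κ = 3.790.
Then E = −ℏ²κ²/(2m) = −mλ²/(2ℏ²) = -14.36.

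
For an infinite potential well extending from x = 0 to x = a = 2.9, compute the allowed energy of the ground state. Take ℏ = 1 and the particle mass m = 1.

E = 0.587

The infinite-well eigenfunctions ψ_n = √(2/a) sin(nπx/a) vanish at both walls, giving E_n = n²π²ℏ²/(2ma²).
E_1 = 1² × π² / (2 × 1 × 2.9²) = 0.5868.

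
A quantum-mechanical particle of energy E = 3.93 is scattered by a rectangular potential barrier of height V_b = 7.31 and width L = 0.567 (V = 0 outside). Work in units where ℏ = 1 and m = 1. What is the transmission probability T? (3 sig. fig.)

E < V_b: inside the barrier ψ ∝ e^{±κx} with κ = √(2m(V_b − E))/ℏ = 2.600.
κL = 1.474, sinh(κL) = 2.069.
Matching ψ, ψ′ at both faces gives T = [1 + V_b² sinh²(κL) / (4E(V_b − E))]⁻¹ = 1/5.306 = 0.188.

T = 0.188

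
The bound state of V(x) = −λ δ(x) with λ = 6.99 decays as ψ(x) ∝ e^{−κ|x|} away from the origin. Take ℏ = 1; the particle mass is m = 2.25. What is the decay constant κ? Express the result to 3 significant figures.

Integrating the TISE across x = 0 gives the cusp condition ψ'(0⁺) − ψ'(0⁻) = −(2mλ/ℏ²)ψ(0).
With ψ ∝ e^{−κ|x|} this yields −2κ = −2mλ/ℏ², so κ = mλ/ℏ² = 15.73.

κ = 15.7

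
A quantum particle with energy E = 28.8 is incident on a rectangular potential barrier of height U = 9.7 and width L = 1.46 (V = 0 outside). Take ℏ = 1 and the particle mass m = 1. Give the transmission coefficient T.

E > U: inside the barrier k₂ = √(2m(E − U))/ℏ = 6.181, k₂L = 9.024.
T = [1 + U² sin²(k₂L) / (4E(E − U))]⁻¹ = 1/1.007 = 0.994.

T = 0.994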